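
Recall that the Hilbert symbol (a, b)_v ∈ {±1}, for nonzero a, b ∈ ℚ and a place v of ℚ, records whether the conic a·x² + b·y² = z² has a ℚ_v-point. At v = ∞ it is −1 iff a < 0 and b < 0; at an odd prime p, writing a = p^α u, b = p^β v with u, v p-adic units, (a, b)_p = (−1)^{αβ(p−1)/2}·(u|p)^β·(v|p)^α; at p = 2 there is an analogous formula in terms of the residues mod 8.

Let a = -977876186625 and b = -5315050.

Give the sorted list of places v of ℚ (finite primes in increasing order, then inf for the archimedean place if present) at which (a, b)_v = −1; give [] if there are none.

[2, 5, 17, inf]

(a, b) ≡ (-65, -1258) mod (ℚ^×)²; places V = {2, 3, 5, 13, 17, 37, ∞}.
(a,b)_∞: sgn(-65)=−, sgn(-1258)=−, so -1.
(a,b)_13: α=3, u≡7; β=2, v≡10 (mod 13); (7|13)=-1, (10|13)=+1; sign (−1)^0·-1^2·+1^3 = +1.
(a,b)_17: α=2, u≡11; β=1, v≡14 (mod 17); (11|17)=-1, (14|17)=-1; sign (−1)^0·-1^1·-1^2 = -1.
(a,b)_2: α=0, β=1; u≡7, v≡3 (mod 8); ε(u)ε(v)=1·1, αω(v)=0·1, βω(u)=1·0; sum ≡ 1  ⇒  -1.
(a,b)_3: α=2, u≡1; β=0, v≡2 (mod 3); (1|3)=+1, (2|3)=-1; sign (−1)^0·+1^0·-1^2 = +1.
(a,b)_37: α=2, u≡27; β=1, v≡21 (mod 37); (27|37)=+1, (21|37)=+1; sign (−1)^0·+1^1·+1^2 = +1.
(a,b)_5: α=3, u≡2; β=2, v≡3 (mod 5); (2|5)=-1, (3|5)=-1; sign (−1)^0·-1^2·-1^3 = -1.
(-65, -1258 / ℚ) ramifies at {2, 5, 17, ∞}: a division algebra.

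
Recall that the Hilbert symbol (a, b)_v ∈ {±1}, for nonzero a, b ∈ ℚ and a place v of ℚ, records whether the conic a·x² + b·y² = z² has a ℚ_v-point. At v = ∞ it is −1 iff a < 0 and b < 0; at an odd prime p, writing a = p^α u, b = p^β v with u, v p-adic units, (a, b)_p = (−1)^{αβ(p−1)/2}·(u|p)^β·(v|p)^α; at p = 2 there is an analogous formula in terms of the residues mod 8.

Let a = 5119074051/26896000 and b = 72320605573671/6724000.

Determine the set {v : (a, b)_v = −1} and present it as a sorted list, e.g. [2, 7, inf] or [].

Mod squares: a ≡ 21390, b ≡ 188790. Check v ∈ {∞, 2, 3, 5, 7, 13, 17, 23, 29, 31, 41}.
v=41: a=41^-2·(≡15), b=41^-2·(≡7) mod 41; (15|41)=-1, (7|41)=-1; (−1)^{-2·-2·20}·(-1)^-2·(-1)^-2 = +1.
v=23: a=23^1·(≡15), b=23^4·(≡4) mod 23; (15|23)=-1, (4|23)=+1; (−1)^{1·4·11}·(-1)^4·(+1)^1 = +1.
v=5: a=5^-3·(≡2), b=5^-3·(≡3) mod 5; (2|5)=-1, (3|5)=-1; (−1)^{-3·-3·2}·(-1)^-3·(-1)^-3 = +1.
v=7: a=7^2·(≡3), b=7^1·(≡3) mod 7; (3|7)=-1, (3|7)=-1; (−1)^{2·1·3}·(-1)^1·(-1)^2 = -1.
v=29: a=29^0·(≡14), b=29^1·(≡14) mod 29; (14|29)=-1, (14|29)=-1; (−1)^{0·1·14}·(-1)^1·(-1)^0 = -1.
v=∞: 21390 > 0 and 188790 > 0  ⇒  (a,b)_∞ = +1.
v=13: a=13^2·(≡2), b=13^2·(≡4) mod 13; (2|13)=-1, (4|13)=+1; (−1)^{2·2·6}·(-1)^2·(+1)^2 = +1.
v=17: a=17^2·(≡1), b=17^0·(≡6) mod 17; (1|17)=+1, (6|17)=-1; (−1)^{2·0·8}·(+1)^0·(-1)^2 = +1.
v=2: v_2(a)=-7, v_2(b)=-5; units ≡ 7, 3 (mod 8); ε·ε+αω+βω = 1·1+-7·1+-5·0 ≡ 0  ⇒  (a,b)_2 = +1.
v=31: a=31^1·(≡10), b=31^1·(≡2) mod 31; (10|31)=+1, (2|31)=+1; (−1)^{1·1·15}·(+1)^1·(+1)^1 = -1.
v=3: a=3^1·(≡2), b=3^5·(≡2) mod 3; (2|3)=-1, (2|3)=-1; (−1)^{1·5·1}·(-1)^5·(-1)^1 = -1.
|Ram(21390, 188790)| = 4, even; anisotropic at {3, 7, 29, 31}.

[3, 7, 29, 31]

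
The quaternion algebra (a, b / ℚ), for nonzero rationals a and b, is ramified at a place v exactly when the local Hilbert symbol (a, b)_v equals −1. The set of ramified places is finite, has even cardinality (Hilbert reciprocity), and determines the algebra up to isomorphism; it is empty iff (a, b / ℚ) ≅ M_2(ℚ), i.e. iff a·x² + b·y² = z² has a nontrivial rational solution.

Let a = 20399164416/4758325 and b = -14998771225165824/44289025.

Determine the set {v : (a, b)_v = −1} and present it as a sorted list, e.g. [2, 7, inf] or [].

(a, b) ≡ (11063, -6) mod (ℚ^×)²; places V = {2, 3, 5, 11, 13, 17, 23, 37, ∞}.
(a,b)_5: α=-2, u≡2; β=-2, v≡1 (mod 5); (2|5)=-1, (1|5)=+1; sign (−1)^0·-1^-2·+1^-2 = +1.
(a,b)_17: α=2, u≡15; β=2, v≡12 (mod 17); (15|17)=+1, (12|17)=-1; sign (−1)^0·+1^2·-1^2 = +1.
(a,b)_∞: sgn(11063)=+, sgn(-6)=−, so +1.
(a,b)_37: α=1, u≡4; β=2, v≡14 (mod 37); (4|37)=+1, (14|37)=-1; sign (−1)^0·+1^2·-1^1 = -1.
(a,b)_23: α=1, u≡5; β=2, v≡14 (mod 23); (5|23)=-1, (14|23)=-1; sign (−1)^0·-1^2·-1^1 = -1.
(a,b)_11: α=-4, u≡8; β=-6, v≡1 (mod 11); (8|11)=-1, (1|11)=+1; sign (−1)^0·-1^-6·+1^-4 = +1.
(a,b)_13: α=-1, u≡2; β=0, v≡8 (mod 13); (2|13)=-1, (8|13)=-1; sign (−1)^0·-1^0·-1^-1 = -1.
(a,b)_2: α=10, β=15; u≡7, v≡5 (mod 8); ε(u)ε(v)=1·0, αω(v)=10·1, βω(u)=15·0; sum ≡ 0  ⇒  +1.
(a,b)_3: α=4, u≡2; β=7, v≡1 (mod 3); (2|3)=-1, (1|3)=+1; sign (−1)^0·-1^7·+1^4 = -1.
(11063, -6 / ℚ) ramifies at {3, 13, 23, 37}: a division algebra.

[3, 13, 23, 37]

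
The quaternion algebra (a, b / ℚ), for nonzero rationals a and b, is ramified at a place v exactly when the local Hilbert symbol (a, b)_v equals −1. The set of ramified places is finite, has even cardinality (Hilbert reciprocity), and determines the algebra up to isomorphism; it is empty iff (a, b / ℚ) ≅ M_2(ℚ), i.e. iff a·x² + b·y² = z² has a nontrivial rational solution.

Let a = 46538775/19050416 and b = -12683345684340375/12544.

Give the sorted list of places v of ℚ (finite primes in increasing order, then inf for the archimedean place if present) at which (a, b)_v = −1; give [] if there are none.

Mod squares: a ≡ 4301, b ≡ -697015. Check v ∈ {∞, 2, 3, 5, 7, 11, 17, 19, 23, 29, 47}.
v=17: a=17^1·(≡4), b=17^2·(≡1) mod 17; (4|17)=+1, (1|17)=+1; (−1)^{1·2·8}·(+1)^2·(+1)^1 = +1.
v=23: a=23^3·(≡16), b=23^5·(≡4) mod 23; (16|23)=+1, (4|23)=+1; (−1)^{3·5·11}·(+1)^5·(+1)^3 = -1.
v=11: a=11^-1·(≡6), b=11^1·(≡6) mod 11; (6|11)=-1, (6|11)=-1; (−1)^{-1·1·5}·(-1)^1·(-1)^-1 = -1.
v=∞: 4301 > 0 and -697015 < 0  ⇒  (a,b)_∞ = +1.
v=19: a=19^0·(≡11), b=19^1·(≡6) mod 19; (11|19)=+1, (6|19)=+1; (−1)^{0·1·9}·(+1)^1·(+1)^0 = +1.
v=2: v_2(a)=-4, v_2(b)=-8; units ≡ 5, 1 (mod 8); ε·ε+αω+βω = 0·0+-4·0+-8·1 ≡ 0  ⇒  (a,b)_2 = +1.
v=7: a=7^-2·(≡6), b=7^-2·(≡3) mod 7; (6|7)=-1, (3|7)=-1; (−1)^{-2·-2·3}·(-1)^-2·(-1)^-2 = +1.
v=47: a=47^-2·(≡28), b=47^0·(≡25) mod 47; (28|47)=+1, (25|47)=+1; (−1)^{-2·0·23}·(+1)^0·(+1)^-2 = +1.
v=5: a=5^2·(≡1), b=5^3·(≡3) mod 5; (1|5)=+1, (3|5)=-1; (−1)^{2·3·2}·(+1)^3·(-1)^2 = +1.
v=3: a=3^2·(≡2), b=3^2·(≡2) mod 3; (2|3)=-1, (2|3)=-1; (−1)^{2·2·1}·(-1)^2·(-1)^2 = +1.
v=29: a=29^0·(≡16), b=29^1·(≡9) mod 29; (16|29)=+1, (9|29)=+1; (−1)^{0·1·14}·(+1)^1·(+1)^0 = +1.
Ram(4301, -697015) = {11, 23}; no ℚ_11-point on the conic.

[11, 23]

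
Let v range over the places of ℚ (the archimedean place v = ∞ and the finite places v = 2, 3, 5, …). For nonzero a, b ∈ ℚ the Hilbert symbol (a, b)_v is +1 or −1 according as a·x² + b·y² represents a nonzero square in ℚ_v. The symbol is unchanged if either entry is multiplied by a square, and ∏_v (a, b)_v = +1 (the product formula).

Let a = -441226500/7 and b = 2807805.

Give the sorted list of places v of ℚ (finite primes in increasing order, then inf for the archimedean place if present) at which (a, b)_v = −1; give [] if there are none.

[3, 11, 13, 17]

Mod squares: a ≡ -255255, b ≡ 23205. Check v ∈ {∞, 2, 3, 5, 7, 11, 13, 17}.
v=5: a=5^3·(≡4), b=5^1·(≡1) mod 5; (4|5)=+1, (1|5)=+1; (−1)^{3·1·2}·(+1)^1·(+1)^3 = +1.
v=7: a=7^-1·(≡6), b=7^1·(≡1) mod 7; (6|7)=-1, (1|7)=+1; (−1)^{-1·1·3}·(-1)^1·(+1)^-1 = +1.
v=∞: -255255 < 0 and 23205 > 0  ⇒  (a,b)_∞ = +1.
v=2: v_2(a)=2, v_2(b)=0; units ≡ 1, 5 (mod 8); ε·ε+αω+βω = 0·0+2·1+0·0 ≡ 0  ⇒  (a,b)_2 = +1.
v=3: a=3^1·(≡1), b=3^1·(≡1) mod 3; (1|3)=+1, (1|3)=+1; (−1)^{1·1·1}·(+1)^1·(+1)^1 = -1.
v=11: a=11^3·(≡1), b=11^2·(≡6) mod 11; (1|11)=+1, (6|11)=-1; (−1)^{3·2·5}·(+1)^2·(-1)^3 = -1.
v=17: a=17^1·(≡9), b=17^1·(≡10) mod 17; (9|17)=+1, (10|17)=-1; (−1)^{1·1·8}·(+1)^1·(-1)^1 = -1.
v=13: a=13^1·(≡8), b=13^1·(≡3) mod 13; (8|13)=-1, (3|13)=+1; (−1)^{1·1·6}·(-1)^1·(+1)^1 = -1.
|Ram(-255255, 23205)| = 4, even; anisotropic at {3, 11, 13, 17}.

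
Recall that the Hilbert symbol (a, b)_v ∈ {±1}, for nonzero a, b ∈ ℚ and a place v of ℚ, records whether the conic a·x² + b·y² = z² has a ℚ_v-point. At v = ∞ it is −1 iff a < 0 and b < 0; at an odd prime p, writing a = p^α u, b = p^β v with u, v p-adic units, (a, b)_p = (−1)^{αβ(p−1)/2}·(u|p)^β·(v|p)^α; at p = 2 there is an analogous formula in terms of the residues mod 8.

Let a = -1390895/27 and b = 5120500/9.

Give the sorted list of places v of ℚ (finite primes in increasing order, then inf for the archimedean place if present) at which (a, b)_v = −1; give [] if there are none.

[5, 19]

Mod squares: a ≡ -285, b ≡ 1045. Check v ∈ {∞, 2, 3, 5, 7, 11, 19}.
v=7: a=7^0·(≡2), b=7^2·(≡2) mod 7; (2|7)=+1, (2|7)=+1; (−1)^{0·2·3}·(+1)^2·(+1)^0 = +1.
v=11: a=11^4·(≡3), b=11^1·(≡10) mod 11; (3|11)=+1, (10|11)=-1; (−1)^{4·1·5}·(+1)^1·(-1)^4 = +1.
v=∞: -285 < 0 and 1045 > 0  ⇒  (a,b)_∞ = +1.
v=19: a=19^1·(≡5), b=19^1·(≡11) mod 19; (5|19)=+1, (11|19)=+1; (−1)^{1·1·9}·(+1)^1·(+1)^1 = -1.
v=2: v_2(a)=0, v_2(b)=2; units ≡ 3, 5 (mod 8); ε·ε+αω+βω = 1·0+0·1+2·1 ≡ 0  ⇒  (a,b)_2 = +1.
v=3: a=3^-3·(≡1), b=3^-2·(≡1) mod 3; (1|3)=+1, (1|3)=+1; (−1)^{-3·-2·1}·(+1)^-2·(+1)^-3 = +1.
v=5: a=5^1·(≡3), b=5^3·(≡1) mod 5; (3|5)=-1, (1|5)=+1; (−1)^{1·3·2}·(-1)^3·(+1)^1 = -1.
Ram(-285, 1045) = {5, 19}; no ℚ_5-point on the conic.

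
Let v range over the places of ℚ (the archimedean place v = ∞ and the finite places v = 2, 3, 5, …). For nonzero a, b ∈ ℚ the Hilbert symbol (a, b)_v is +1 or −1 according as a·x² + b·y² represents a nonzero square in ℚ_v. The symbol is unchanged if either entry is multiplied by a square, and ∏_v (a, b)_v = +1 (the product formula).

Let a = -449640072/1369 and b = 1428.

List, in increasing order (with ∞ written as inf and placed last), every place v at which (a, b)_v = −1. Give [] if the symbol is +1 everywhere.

[2, 7]

(a, b) ≡ (-2, 357) mod (ℚ^×)²; places V = {2, 3, 7, 17, 37, ∞}.
(a,b)_∞: sgn(-2)=−, sgn(357)=+, so +1.
(a,b)_2: α=3, β=2; u≡7, v≡5 (mod 8); ε(u)ε(v)=1·0, αω(v)=3·1, βω(u)=2·0; sum ≡ 1  ⇒  -1.
(a,b)_3: α=4, u≡1; β=1, v≡2 (mod 3); (1|3)=+1, (2|3)=-1; sign (−1)^0·+1^1·-1^4 = +1.
(a,b)_37: α=-2, u≡23; β=0, v≡22 (mod 37); (23|37)=-1, (22|37)=-1; sign (−1)^0·-1^0·-1^-2 = +1.
(a,b)_17: α=2, u≡1; β=1, v≡16 (mod 17); (1|17)=+1, (16|17)=+1; sign (−1)^0·+1^1·+1^2 = +1.
(a,b)_7: α=4, u≡5; β=1, v≡1 (mod 7); (5|7)=-1, (1|7)=+1; sign (−1)^0·-1^1·+1^4 = -1.
(-2, 357 / ℚ) ramifies at {2, 7}: a division algebra.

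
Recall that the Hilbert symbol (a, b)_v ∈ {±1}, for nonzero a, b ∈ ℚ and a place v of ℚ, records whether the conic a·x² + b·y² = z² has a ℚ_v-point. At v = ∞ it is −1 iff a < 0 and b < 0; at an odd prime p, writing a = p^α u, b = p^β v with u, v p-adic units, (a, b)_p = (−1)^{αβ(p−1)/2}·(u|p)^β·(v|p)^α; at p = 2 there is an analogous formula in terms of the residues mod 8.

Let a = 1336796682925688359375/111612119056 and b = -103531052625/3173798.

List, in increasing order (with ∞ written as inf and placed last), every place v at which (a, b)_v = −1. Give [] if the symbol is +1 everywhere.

(a, b) ≡ (55, -3341910) mod (ℚ^×)²; places V = {2, 3, 5, 7, 11, 13, 17, 19, 31, 41, ∞}.
(a,b)_17: α=-8, u≡16; β=-4, v≡8 (mod 17); (16|17)=+1, (8|17)=+1; sign (−1)^0·+1^-4·+1^-8 = +1.
(a,b)_41: α=2, u≡29; β=1, v≡5 (mod 41); (29|41)=-1, (5|41)=+1; sign (−1)^0·-1^1·+1^2 = -1.
(a,b)_3: α=0, u≡1; β=1, v≡2 (mod 3); (1|3)=+1, (2|3)=-1; sign (−1)^0·+1^1·-1^0 = +1.
(a,b)_11: α=3, u≡3; β=1, v≡10 (mod 11); (3|11)=+1, (10|11)=-1; sign (−1)^1·+1^1·-1^3 = +1.
(a,b)_13: α=2, u≡3; β=1, v≡7 (mod 13); (3|13)=+1, (7|13)=-1; sign (−1)^0·+1^1·-1^2 = +1.
(a,b)_2: α=-4, β=-1; u≡7, v≡5 (mod 8); ε(u)ε(v)=1·0, αω(v)=-4·1, βω(u)=-1·0; sum ≡ 0  ⇒  +1.
(a,b)_31: α=4, u≡24; β=2, v≡19 (mod 31); (24|31)=-1, (19|31)=+1; sign (−1)^0·-1^2·+1^4 = +1.
(a,b)_7: α=2, u≡5; β=2, v≡2 (mod 7); (5|7)=-1, (2|7)=+1; sign (−1)^0·-1^2·+1^2 = +1.
(a,b)_5: α=7, u≡1; β=3, v≡3 (mod 5); (1|5)=+1, (3|5)=-1; sign (−1)^0·+1^3·-1^7 = -1.
(a,b)_∞: sgn(55)=+, sgn(-3341910)=−, so +1.
(a,b)_19: α=0, u≡17; β=-1, v≡15 (mod 19); (17|19)=+1, (15|19)=-1; sign (−1)^0·+1^-1·-1^0 = +1.
Ram(55, -3341910) = {5, 41}; no ℚ_5-point on the conic.

[5, 41]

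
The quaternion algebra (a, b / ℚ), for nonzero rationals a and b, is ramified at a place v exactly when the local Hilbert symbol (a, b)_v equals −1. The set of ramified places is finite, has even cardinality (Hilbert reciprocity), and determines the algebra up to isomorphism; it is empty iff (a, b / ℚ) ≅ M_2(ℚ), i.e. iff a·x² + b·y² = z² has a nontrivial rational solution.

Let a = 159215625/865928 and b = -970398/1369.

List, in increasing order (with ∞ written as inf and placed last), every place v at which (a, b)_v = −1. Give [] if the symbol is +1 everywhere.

(a, b) ≡ (6290, -638) mod (ℚ^×)²; places V = {2, 3, 5, 7, 11, 13, 17, 29, 37, 47, ∞}.
(a,b)_11: α=0, u≡1; β=1, v≡7 (mod 11); (1|11)=+1, (7|11)=-1; sign (−1)^0·+1^1·-1^0 = +1.
(a,b)_13: α=0, u≡8; β=2, v≡1 (mod 13); (8|13)=-1, (1|13)=+1; sign (−1)^0·-1^2·+1^0 = +1.
(a,b)_7: α=-2, u≡4; β=0, v≡3 (mod 7); (4|7)=+1, (3|7)=-1; sign (−1)^0·+1^0·-1^-2 = +1.
(a,b)_37: α=1, u≡8; β=-2, v≡1 (mod 37); (8|37)=-1, (1|37)=+1; sign (−1)^0·-1^-2·+1^1 = +1.
(a,b)_17: α=1, u≡15; β=0, v≡9 (mod 17); (15|17)=+1, (9|17)=+1; sign (−1)^0·+1^0·+1^1 = +1.
(a,b)_∞: sgn(6290)=+, sgn(-638)=−, so +1.
(a,b)_29: α=0, u≡17; β=1, v≡20 (mod 29); (17|29)=-1, (20|29)=+1; sign (−1)^0·-1^1·+1^0 = -1.
(a,b)_47: α=-2, u≡22; β=0, v≡41 (mod 47); (22|47)=-1, (41|47)=-1; sign (−1)^0·-1^0·-1^-2 = +1.
(a,b)_2: α=-3, β=1; u≡1, v≡1 (mod 8); ε(u)ε(v)=0·0, αω(v)=-3·0, βω(u)=1·0; sum ≡ 0  ⇒  +1.
(a,b)_3: α=4, u≡2; β=2, v≡1 (mod 3); (2|3)=-1, (1|3)=+1; sign (−1)^0·-1^2·+1^4 = +1.
(a,b)_5: α=5, u≡3; β=0, v≡3 (mod 5); (3|5)=-1, (3|5)=-1; sign (−1)^0·-1^0·-1^5 = -1.
|Ram(6290, -638)| = 2, even; anisotropic at {5, 29}.

[5, 29]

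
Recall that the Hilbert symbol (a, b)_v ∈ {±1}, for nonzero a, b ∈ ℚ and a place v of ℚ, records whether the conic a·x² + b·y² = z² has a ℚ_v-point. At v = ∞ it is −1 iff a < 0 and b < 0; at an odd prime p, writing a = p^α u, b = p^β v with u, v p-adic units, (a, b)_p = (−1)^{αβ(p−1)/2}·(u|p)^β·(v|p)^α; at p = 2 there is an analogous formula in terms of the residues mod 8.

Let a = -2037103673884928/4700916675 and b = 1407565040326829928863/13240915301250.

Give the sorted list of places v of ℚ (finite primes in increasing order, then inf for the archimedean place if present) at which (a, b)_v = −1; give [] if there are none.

(a, b) ≡ (-51, 57646) mod (ℚ^×)²; places V = {2, 3, 5, 7, 11, 13, 17, 19, 29, 37, 41, ∞}.
(a,b)_∞: sgn(-51)=−, sgn(57646)=+, so +1.
(a,b)_3: α=-3, u≡1; β=-2, v≡1 (mod 3); (1|3)=+1, (1|3)=+1; sign (−1)^0·+1^-2·+1^-3 = +1.
(a,b)_13: α=-2, u≡1; β=-4, v≡9 (mod 13); (1|13)=+1, (9|13)=+1; sign (−1)^0·+1^-4·+1^-2 = +1.
(a,b)_7: α=-2, u≡3; β=-2, v≡4 (mod 7); (3|7)=-1, (4|7)=+1; sign (−1)^0·-1^-2·+1^-2 = +1.
(a,b)_37: α=2, u≡24; β=3, v≡4 (mod 37); (24|37)=-1, (4|37)=+1; sign (−1)^0·-1^3·+1^2 = -1.
(a,b)_19: α=0, u≡11; β=3, v≡12 (mod 19); (11|19)=+1, (12|19)=-1; sign (−1)^0·+1^3·-1^0 = +1.
(a,b)_17: α=1, u≡6; β=2, v≡2 (mod 17); (6|17)=-1, (2|17)=+1; sign (−1)^0·-1^2·+1^1 = +1.
(a,b)_2: α=8, β=-1; u≡5, v≡7 (mod 8); ε(u)ε(v)=0·1, αω(v)=8·0, βω(u)=-1·1; sum ≡ 1  ⇒  -1.
(a,b)_11: α=2, u≡9; β=2, v≡8 (mod 11); (9|11)=+1, (8|11)=-1; sign (−1)^0·+1^2·-1^2 = +1.
(a,b)_5: α=-2, u≡1; β=-4, v≡4 (mod 5); (1|5)=+1, (4|5)=+1; sign (−1)^0·+1^-4·+1^-2 = +1.
(a,b)_29: α=-2, u≡24; β=-2, v≡20 (mod 29); (24|29)=+1, (20|29)=+1; sign (−1)^0·+1^-2·+1^-2 = +1.
(a,b)_41: α=4, u≡10; β=5, v≡38 (mod 41); (10|41)=+1, (38|41)=-1; sign (−1)^0·+1^5·-1^4 = +1.
(-51, 57646 / ℚ) ramifies at {2, 37}: a division algebra.

[2, 37]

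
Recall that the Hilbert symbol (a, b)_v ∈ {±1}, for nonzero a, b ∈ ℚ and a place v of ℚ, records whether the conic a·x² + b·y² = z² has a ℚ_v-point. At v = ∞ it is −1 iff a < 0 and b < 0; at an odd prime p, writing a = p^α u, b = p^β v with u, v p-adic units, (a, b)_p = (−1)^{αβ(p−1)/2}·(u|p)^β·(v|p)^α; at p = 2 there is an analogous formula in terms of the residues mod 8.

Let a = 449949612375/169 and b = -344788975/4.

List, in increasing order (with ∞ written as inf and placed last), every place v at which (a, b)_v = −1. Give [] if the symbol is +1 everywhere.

[29, 31]

Mod squares: a ≡ 4495, b ≡ -31. Check v ∈ {∞, 2, 3, 5, 13, 23, 29, 31}.
v=13: a=13^-2·(≡3), b=13^0·(≡7) mod 13; (3|13)=+1, (7|13)=-1; (−1)^{-2·0·6}·(+1)^0·(-1)^-2 = +1.
v=29: a=29^3·(≡11), b=29^2·(≡14) mod 29; (11|29)=-1, (14|29)=-1; (−1)^{3·2·14}·(-1)^2·(-1)^3 = -1.
v=23: a=23^2·(≡5), b=23^2·(≡17) mod 23; (5|23)=-1, (17|23)=-1; (−1)^{2·2·11}·(-1)^2·(-1)^2 = +1.
v=∞: 4495 > 0 and -31 < 0  ⇒  (a,b)_∞ = +1.
v=31: a=31^1·(≡3), b=31^1·(≡12) mod 31; (3|31)=-1, (12|31)=-1; (−1)^{1·1·15}·(-1)^1·(-1)^1 = -1.
v=2: v_2(a)=0, v_2(b)=-2; units ≡ 7, 1 (mod 8); ε·ε+αω+βω = 1·0+0·0+-2·0 ≡ 0  ⇒  (a,b)_2 = +1.
v=5: a=5^3·(≡1), b=5^2·(≡4) mod 5; (1|5)=+1, (4|5)=+1; (−1)^{3·2·2}·(+1)^2·(+1)^3 = +1.
v=3: a=3^2·(≡1), b=3^0·(≡2) mod 3; (1|3)=+1, (2|3)=-1; (−1)^{2·0·1}·(+1)^0·(-1)^2 = +1.
|Ram(4495, -31)| = 2, even; anisotropic at {29, 31}.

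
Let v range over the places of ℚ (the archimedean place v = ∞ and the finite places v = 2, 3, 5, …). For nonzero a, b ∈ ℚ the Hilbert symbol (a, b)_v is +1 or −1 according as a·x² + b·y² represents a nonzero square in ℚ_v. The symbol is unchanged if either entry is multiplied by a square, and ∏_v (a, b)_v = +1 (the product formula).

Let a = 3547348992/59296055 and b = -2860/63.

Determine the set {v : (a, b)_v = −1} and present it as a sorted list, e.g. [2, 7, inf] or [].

[2, 3, 5, 7]

(a, b) ≡ (15015, -5005) mod (ℚ^×)²; places V = {2, 3, 5, 7, 11, 13, 19, ∞}.
(a,b)_11: α=1, u≡4; β=1, v≡6 (mod 11); (4|11)=+1, (6|11)=-1; sign (−1)^1·+1^1·-1^1 = +1.
(a,b)_7: α=-1, u≡3; β=-1, v≡5 (mod 7); (3|7)=-1, (5|7)=-1; sign (−1)^1·-1^-1·-1^-1 = -1.
(a,b)_3: α=9, u≡1; β=-2, v≡2 (mod 3); (1|3)=+1, (2|3)=-1; sign (−1)^0·+1^-2·-1^9 = -1.
(a,b)_5: α=-1, u≡2; β=1, v≡1 (mod 5); (2|5)=-1, (1|5)=+1; sign (−1)^0·-1^1·+1^-1 = -1.
(a,b)_∞: sgn(15015)=+, sgn(-5005)=−, so +1.
(a,b)_13: α=-1, u≡6; β=1, v≡6 (mod 13); (6|13)=-1, (6|13)=-1; sign (−1)^0·-1^1·-1^-1 = +1.
(a,b)_19: α=-4, u≡9; β=0, v≡11 (mod 19); (9|19)=+1, (11|19)=+1; sign (−1)^0·+1^0·+1^-4 = +1.
(a,b)_2: α=14, β=2; u≡7, v≡3 (mod 8); ε(u)ε(v)=1·1, αω(v)=14·1, βω(u)=2·0; sum ≡ 1  ⇒  -1.
|Ram(15015, -5005)| = 4, even; anisotropic at {2, 3, 5, 7}.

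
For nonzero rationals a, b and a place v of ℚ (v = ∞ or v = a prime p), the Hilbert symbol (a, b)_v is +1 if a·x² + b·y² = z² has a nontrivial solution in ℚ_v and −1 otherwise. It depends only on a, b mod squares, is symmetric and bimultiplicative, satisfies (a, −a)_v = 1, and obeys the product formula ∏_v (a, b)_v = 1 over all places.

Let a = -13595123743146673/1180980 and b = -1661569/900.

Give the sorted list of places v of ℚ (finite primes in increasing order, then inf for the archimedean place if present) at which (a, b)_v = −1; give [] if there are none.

[2, 7, 17, 19, 23, inf]

Mod squares: a ≡ -482885, b ≡ -1729. Check v ∈ {∞, 2, 3, 5, 7, 13, 17, 19, 23, 31}.
v=13: a=13^3·(≡9), b=13^1·(≡1) mod 13; (9|13)=+1, (1|13)=+1; (−1)^{3·1·6}·(+1)^1·(+1)^3 = +1.
v=31: a=31^2·(≡20), b=31^2·(≡7) mod 31; (20|31)=+1, (7|31)=+1; (−1)^{2·2·15}·(+1)^2·(+1)^2 = +1.
v=23: a=23^1·(≡8), b=23^0·(≡22) mod 23; (8|23)=+1, (22|23)=-1; (−1)^{1·0·11}·(+1)^0·(-1)^1 = -1.
v=2: v_2(a)=-2, v_2(b)=-2; units ≡ 3, 7 (mod 8); ε·ε+αω+βω = 1·1+-2·0+-2·1 ≡ 1  ⇒  (a,b)_2 = -1.
v=3: a=3^-10·(≡1), b=3^-2·(≡2) mod 3; (1|3)=+1, (2|3)=-1; (−1)^{-10·-2·1}·(+1)^-2·(-1)^-10 = +1.
v=∞: -482885 < 0 and -1729 < 0  ⇒  (a,b)_∞ = -1.
v=5: a=5^-1·(≡2), b=5^-2·(≡1) mod 5; (2|5)=-1, (1|5)=+1; (−1)^{-1·-2·2}·(-1)^-2·(+1)^-1 = +1.
v=17: a=17^1·(≡1), b=17^0·(≡6) mod 17; (1|17)=+1, (6|17)=-1; (−1)^{1·0·8}·(+1)^0·(-1)^1 = -1.
v=7: a=7^4·(≡3), b=7^1·(≡6) mod 7; (3|7)=-1, (6|7)=-1; (−1)^{4·1·3}·(-1)^1·(-1)^4 = -1.
v=19: a=19^3·(≡6), b=19^1·(≡9) mod 19; (6|19)=+1, (9|19)=+1; (−1)^{3·1·9}·(+1)^1·(+1)^3 = -1.
|Ram(-482885, -1729)| = 6, even; anisotropic at {2, 7, 17, 19, 23, ∞}.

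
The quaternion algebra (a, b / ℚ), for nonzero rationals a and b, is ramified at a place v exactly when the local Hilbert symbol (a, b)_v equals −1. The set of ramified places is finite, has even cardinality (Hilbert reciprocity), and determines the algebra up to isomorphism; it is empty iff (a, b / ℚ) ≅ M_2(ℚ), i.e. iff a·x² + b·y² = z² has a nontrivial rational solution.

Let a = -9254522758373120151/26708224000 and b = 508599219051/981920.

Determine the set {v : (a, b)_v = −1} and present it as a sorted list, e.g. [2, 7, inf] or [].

[2, 5, 11, 31]

Mod squares: a ≡ -2310, b ≡ 110670. Check v ∈ {∞, 2, 3, 5, 7, 11, 17, 19, 31}.
v=3: a=3^5·(≡1), b=3^3·(≡2) mod 3; (1|3)=+1, (2|3)=-1; (−1)^{5·3·1}·(+1)^3·(-1)^5 = +1.
v=17: a=17^-2·(≡1), b=17^-1·(≡1) mod 17; (1|17)=+1, (1|17)=+1; (−1)^{-2·-1·8}·(+1)^-1·(+1)^-2 = +1.
v=19: a=19^-2·(≡2), b=19^-2·(≡13) mod 19; (2|19)=-1, (13|19)=-1; (−1)^{-2·-2·9}·(-1)^-2·(-1)^-2 = +1.
v=7: a=7^5·(≡6), b=7^3·(≡2) mod 7; (6|7)=-1, (2|7)=+1; (−1)^{5·3·3}·(-1)^3·(+1)^5 = +1.
v=5: a=5^-3·(≡2), b=5^-1·(≡4) mod 5; (2|5)=-1, (4|5)=+1; (−1)^{-3·-1·2}·(-1)^-1·(+1)^-3 = -1.
v=2: v_2(a)=-11, v_2(b)=-5; units ≡ 5, 7 (mod 8); ε·ε+αω+βω = 0·1+-11·0+-5·1 ≡ 1  ⇒  (a,b)_2 = -1.
v=∞: -2310 < 0 and 110670 > 0  ⇒  (a,b)_∞ = +1.
v=11: a=11^9·(≡10), b=11^6·(≡7) mod 11; (10|11)=-1, (7|11)=-1; (−1)^{9·6·5}·(-1)^6·(-1)^9 = -1.
v=31: a=31^2·(≡15), b=31^1·(≡25) mod 31; (15|31)=-1, (25|31)=+1; (−1)^{2·1·15}·(-1)^1·(+1)^2 = -1.
Ram(-2310, 110670) = {2, 5, 11, 31}; no ℚ_2-point on the conic.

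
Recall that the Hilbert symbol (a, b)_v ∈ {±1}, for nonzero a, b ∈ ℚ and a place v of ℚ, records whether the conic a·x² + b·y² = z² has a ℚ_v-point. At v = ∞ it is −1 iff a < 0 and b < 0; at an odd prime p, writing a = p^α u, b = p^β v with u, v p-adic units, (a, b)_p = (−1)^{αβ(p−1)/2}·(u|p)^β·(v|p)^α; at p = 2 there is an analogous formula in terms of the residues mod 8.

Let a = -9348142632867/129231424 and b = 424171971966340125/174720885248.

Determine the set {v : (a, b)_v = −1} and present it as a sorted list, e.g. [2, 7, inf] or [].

[2, 5]

(a, b) ≡ (-3, 10) mod (ℚ^×)²; places V = {2, 3, 5, 7, 11, 13, 19, 29, 31, 37, ∞}.
(a,b)_29: α=-2, u≡8; β=-2, v≡27 (mod 29); (8|29)=-1, (27|29)=-1; sign (−1)^0·-1^-2·-1^-2 = +1.
(a,b)_19: α=2, u≡4; β=2, v≡15 (mod 19); (4|19)=+1, (15|19)=-1; sign (−1)^0·+1^2·-1^2 = +1.
(a,b)_∞: sgn(-3)=−, sgn(10)=+, so +1.
(a,b)_5: α=0, u≡2; β=3, v≡2 (mod 5); (2|5)=-1, (2|5)=-1; sign (−1)^0·-1^3·-1^0 = -1.
(a,b)_31: α=2, u≡4; β=2, v≡28 (mod 31); (4|31)=+1, (28|31)=+1; sign (−1)^0·+1^2·+1^2 = +1.
(a,b)_13: α=0, u≡4; β=-2, v≡4 (mod 13); (4|13)=+1, (4|13)=+1; sign (−1)^0·+1^-2·+1^0 = +1.
(a,b)_7: α=-4, u≡4; β=-4, v≡3 (mod 7); (4|7)=+1, (3|7)=-1; sign (−1)^0·+1^-4·-1^-4 = +1.
(a,b)_2: α=-6, β=-9; u≡5, v≡5 (mod 8); ε(u)ε(v)=0·0, αω(v)=-6·1, βω(u)=-9·1; sum ≡ 1  ⇒  -1.
(a,b)_11: α=0, u≡2; β=2, v≡2 (mod 11); (2|11)=-1, (2|11)=-1; sign (−1)^0·-1^2·-1^0 = +1.
(a,b)_3: α=9, u≡2; β=10, v≡1 (mod 3); (2|3)=-1, (1|3)=+1; sign (−1)^0·-1^10·+1^9 = +1.
(a,b)_37: α=2, u≡33; β=2, v≡10 (mod 37); (33|37)=+1, (10|37)=+1; sign (−1)^0·+1^2·+1^2 = +1.
(-3, 10 / ℚ) ramifies at {2, 5}: a division algebra.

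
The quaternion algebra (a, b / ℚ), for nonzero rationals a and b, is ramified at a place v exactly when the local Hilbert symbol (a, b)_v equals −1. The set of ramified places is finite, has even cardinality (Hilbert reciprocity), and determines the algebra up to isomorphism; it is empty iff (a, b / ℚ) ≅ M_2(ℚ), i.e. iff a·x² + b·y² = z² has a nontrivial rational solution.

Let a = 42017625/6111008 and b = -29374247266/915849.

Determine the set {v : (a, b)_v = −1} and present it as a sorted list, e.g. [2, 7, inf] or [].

[13, 17]

(a, b) ≡ (2210, -34) mod (ℚ^×)²; places V = {2, 3, 5, 7, 11, 13, 17, 19, 23, 29, ∞}.
(a,b)_23: α=-2, u≡1; β=0, v≡1 (mod 23); (1|23)=+1, (1|23)=+1; sign (−1)^0·+1^0·+1^-2 = +1.
(a,b)_2: α=-5, β=1; u≡1, v≡7 (mod 8); ε(u)ε(v)=0·1, αω(v)=-5·0, βω(u)=1·0; sum ≡ 0  ⇒  +1.
(a,b)_∞: sgn(2210)=+, sgn(-34)=−, so +1.
(a,b)_13: α=3, u≡4; β=2, v≡8 (mod 13); (4|13)=+1, (8|13)=-1; sign (−1)^0·+1^2·-1^3 = -1.
(a,b)_5: α=3, u≡2; β=0, v≡1 (mod 5); (2|5)=-1, (1|5)=+1; sign (−1)^0·-1^0·+1^3 = +1.
(a,b)_17: α=1, u≡12; β=3, v≡15 (mod 17); (12|17)=-1, (15|17)=+1; sign (−1)^0·-1^3·+1^1 = -1.
(a,b)_11: α=0, u≡6; β=-2, v≡10 (mod 11); (6|11)=-1, (10|11)=-1; sign (−1)^0·-1^-2·-1^0 = +1.
(a,b)_3: α=2, u≡2; β=-2, v≡2 (mod 3); (2|3)=-1, (2|3)=-1; sign (−1)^0·-1^-2·-1^2 = +1.
(a,b)_7: α=0, u≡6; β=2, v≡2 (mod 7); (6|7)=-1, (2|7)=+1; sign (−1)^0·-1^2·+1^0 = +1.
(a,b)_29: α=0, u≡16; β=-2, v≡7 (mod 29); (16|29)=+1, (7|29)=+1; sign (−1)^0·+1^-2·+1^0 = +1.
(a,b)_19: α=-2, u≡1; β=2, v≡6 (mod 19); (1|19)=+1, (6|19)=+1; sign (−1)^0·+1^2·+1^-2 = +1.
Ram(2210, -34) = {13, 17}; no ℚ_13-point on the conic.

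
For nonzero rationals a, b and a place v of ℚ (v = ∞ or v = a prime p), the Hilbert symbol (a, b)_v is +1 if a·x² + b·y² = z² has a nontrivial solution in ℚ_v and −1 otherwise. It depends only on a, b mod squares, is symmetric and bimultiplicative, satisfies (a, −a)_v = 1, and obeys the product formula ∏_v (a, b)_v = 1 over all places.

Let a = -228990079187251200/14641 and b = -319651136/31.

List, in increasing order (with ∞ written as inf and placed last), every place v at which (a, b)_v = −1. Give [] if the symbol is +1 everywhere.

Mod squares: a ≡ -47, b ≡ -70091. Check v ∈ {∞, 2, 3, 5, 7, 11, 13, 17, 19, 31, 47}.
v=13: a=13^2·(≡8), b=13^0·(≡8) mod 13; (8|13)=-1, (8|13)=-1; (−1)^{2·0·6}·(-1)^0·(-1)^2 = +1.
v=47: a=47^3·(≡31), b=47^2·(≡20) mod 47; (31|47)=-1, (20|47)=-1; (−1)^{3·2·23}·(-1)^2·(-1)^3 = -1.
v=31: a=31^0·(≡27), b=31^-1·(≡1) mod 31; (27|31)=-1, (1|31)=+1; (−1)^{0·-1·15}·(-1)^-1·(+1)^0 = -1.
v=∞: -47 < 0 and -70091 < 0  ⇒  (a,b)_∞ = -1.
v=11: a=11^-4·(≡6), b=11^0·(≡1) mod 11; (6|11)=-1, (1|11)=+1; (−1)^{-4·0·5}·(-1)^0·(+1)^-4 = +1.
v=5: a=5^2·(≡2), b=5^0·(≡4) mod 5; (2|5)=-1, (4|5)=+1; (−1)^{2·0·2}·(-1)^0·(+1)^2 = +1.
v=17: a=17^2·(≡8), b=17^1·(≡13) mod 17; (8|17)=+1, (13|17)=+1; (−1)^{2·1·8}·(+1)^1·(+1)^2 = +1.
v=2: v_2(a)=12, v_2(b)=6; units ≡ 1, 5 (mod 8); ε·ε+αω+βω = 0·0+12·1+6·0 ≡ 0  ⇒  (a,b)_2 = +1.
v=3: a=3^2·(≡1), b=3^0·(≡1) mod 3; (1|3)=+1, (1|3)=+1; (−1)^{2·0·1}·(+1)^0·(+1)^2 = +1.
v=7: a=7^2·(≡4), b=7^1·(≡1) mod 7; (4|7)=+1, (1|7)=+1; (−1)^{2·1·3}·(+1)^1·(+1)^2 = +1.
v=19: a=19^0·(≡14), b=19^1·(≡6) mod 19; (14|19)=-1, (6|19)=+1; (−1)^{0·1·9}·(-1)^1·(+1)^0 = -1.
Ram(-47, -70091) = {19, 31, 47, ∞}; no ℚ_19-point on the conic.

[19, 31, 47, inf]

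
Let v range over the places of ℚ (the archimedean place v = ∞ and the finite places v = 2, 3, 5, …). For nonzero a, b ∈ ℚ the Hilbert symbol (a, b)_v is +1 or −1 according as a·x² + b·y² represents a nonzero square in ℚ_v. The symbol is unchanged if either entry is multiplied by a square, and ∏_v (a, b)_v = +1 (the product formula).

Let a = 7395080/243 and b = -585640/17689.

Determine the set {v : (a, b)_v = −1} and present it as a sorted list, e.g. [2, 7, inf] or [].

[2, 3]

(a, b) ≡ (2310, -10) mod (ℚ^×)²; places V = {2, 3, 5, 7, 11, 19, ∞}.
(a,b)_19: α=0, u≡6; β=-2, v≡17 (mod 19); (6|19)=+1, (17|19)=+1; sign (−1)^0·+1^-2·+1^0 = +1.
(a,b)_7: α=5, u≡4; β=-2, v≡2 (mod 7); (4|7)=+1, (2|7)=+1; sign (−1)^0·+1^-2·+1^5 = +1.
(a,b)_11: α=1, u≡4; β=4, v≡4 (mod 11); (4|11)=+1, (4|11)=+1; sign (−1)^0·+1^4·+1^1 = +1.
(a,b)_5: α=1, u≡2; β=1, v≡3 (mod 5); (2|5)=-1, (3|5)=-1; sign (−1)^0·-1^1·-1^1 = +1.
(a,b)_3: α=-5, u≡2; β=0, v≡2 (mod 3); (2|3)=-1, (2|3)=-1; sign (−1)^0·-1^0·-1^-5 = -1.
(a,b)_∞: sgn(2310)=+, sgn(-10)=−, so +1.
(a,b)_2: α=3, β=3; u≡3, v≡3 (mod 8); ε(u)ε(v)=1·1, αω(v)=3·1, βω(u)=3·1; sum ≡ 1  ⇒  -1.
Ram(2310, -10) = {2, 3}; no ℚ_2-point on the conic.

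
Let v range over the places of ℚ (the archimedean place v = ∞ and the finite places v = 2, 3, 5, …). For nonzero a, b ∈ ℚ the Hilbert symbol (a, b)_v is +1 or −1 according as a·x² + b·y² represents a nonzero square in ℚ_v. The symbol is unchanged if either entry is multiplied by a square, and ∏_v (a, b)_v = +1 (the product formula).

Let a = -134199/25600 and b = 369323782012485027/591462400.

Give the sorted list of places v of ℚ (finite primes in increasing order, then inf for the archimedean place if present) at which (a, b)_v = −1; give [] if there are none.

[13, 31]

(a, b) ≡ (-14911, 403) mod (ℚ^×)²; places V = {2, 3, 5, 7, 13, 19, 31, 37, ∞}.
(a,b)_37: α=1, u≡28; β=4, v≡36 (mod 37); (28|37)=+1, (36|37)=+1; sign (−1)^0·+1^4·+1^1 = +1.
(a,b)_3: α=2, u≡2; β=10, v≡1 (mod 3); (2|3)=-1, (1|3)=+1; sign (−1)^0·-1^10·+1^2 = +1.
(a,b)_7: α=0, u≡5; β=2, v≡1 (mod 7); (5|7)=-1, (1|7)=+1; sign (−1)^0·-1^2·+1^0 = +1.
(a,b)_19: α=0, u≡16; β=-2, v≡5 (mod 19); (16|19)=+1, (5|19)=+1; sign (−1)^0·+1^-2·+1^0 = +1.
(a,b)_13: α=1, u≡4; β=3, v≡11 (mod 13); (4|13)=+1, (11|13)=-1; sign (−1)^0·+1^3·-1^1 = -1.
(a,b)_2: α=-10, β=-16; u≡1, v≡3 (mod 8); ε(u)ε(v)=0·1, αω(v)=-10·1, βω(u)=-16·0; sum ≡ 0  ⇒  +1.
(a,b)_31: α=1, u≡24; β=1, v≡17 (mod 31); (24|31)=-1, (17|31)=-1; sign (−1)^1·-1^1·-1^1 = -1.
(a,b)_5: α=-2, u≡4; β=-2, v≡2 (mod 5); (4|5)=+1, (2|5)=-1; sign (−1)^0·+1^-2·-1^-2 = +1.
(a,b)_∞: sgn(-14911)=−, sgn(403)=+, so +1.
(-14911, 403 / ℚ) ramifies at {13, 31}: a division algebra.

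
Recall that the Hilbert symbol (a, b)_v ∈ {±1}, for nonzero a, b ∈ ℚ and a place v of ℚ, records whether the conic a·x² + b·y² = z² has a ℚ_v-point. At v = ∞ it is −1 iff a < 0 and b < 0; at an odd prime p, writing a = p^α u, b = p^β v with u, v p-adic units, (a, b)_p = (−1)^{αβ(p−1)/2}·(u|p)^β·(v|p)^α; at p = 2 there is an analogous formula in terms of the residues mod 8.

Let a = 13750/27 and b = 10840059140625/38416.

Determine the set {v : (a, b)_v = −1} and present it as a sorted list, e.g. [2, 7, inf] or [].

[3, 11]

(a, b) ≡ (66, 65) mod (ℚ^×)²; places V = {2, 3, 5, 7, 11, 13, ∞}.
(a,b)_7: α=0, u≡5; β=-4, v≡4 (mod 7); (5|7)=-1, (4|7)=+1; sign (−1)^0·-1^-4·+1^0 = +1.
(a,b)_5: α=4, u≡1; β=7, v≡2 (mod 5); (1|5)=+1, (2|5)=-1; sign (−1)^0·+1^7·-1^4 = +1.
(a,b)_2: α=1, β=-4; u≡1, v≡1 (mod 8); ε(u)ε(v)=0·0, αω(v)=1·0, βω(u)=-4·0; sum ≡ 0  ⇒  +1.
(a,b)_11: α=1, u≡8; β=4, v≡10 (mod 11); (8|11)=-1, (10|11)=-1; sign (−1)^0·-1^4·-1^1 = -1.
(a,b)_∞: sgn(66)=+, sgn(65)=+, so +1.
(a,b)_13: α=0, u≡9; β=1, v≡11 (mod 13); (9|13)=+1, (11|13)=-1; sign (−1)^0·+1^1·-1^0 = +1.
(a,b)_3: α=-3, u≡1; β=6, v≡2 (mod 3); (1|3)=+1, (2|3)=-1; sign (−1)^0·+1^6·-1^-3 = -1.
|Ram(66, 65)| = 2, even; anisotropic at {3, 11}.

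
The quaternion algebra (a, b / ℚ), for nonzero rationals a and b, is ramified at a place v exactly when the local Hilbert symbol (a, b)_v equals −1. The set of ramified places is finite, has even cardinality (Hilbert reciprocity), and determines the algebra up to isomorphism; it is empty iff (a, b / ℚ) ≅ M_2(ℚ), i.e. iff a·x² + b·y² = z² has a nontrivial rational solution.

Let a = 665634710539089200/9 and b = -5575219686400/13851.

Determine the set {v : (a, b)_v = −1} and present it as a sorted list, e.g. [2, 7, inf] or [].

[2, 13, 17, 19]

(a, b) ≡ (1547, -1729) mod (ℚ^×)²; places V = {2, 3, 5, 7, 13, 17, 19, ∞}.
(a,b)_19: α=4, u≡10; β=-1, v≡9 (mod 19); (10|19)=-1, (9|19)=+1; sign (−1)^0·-1^-1·+1^4 = -1.
(a,b)_2: α=4, β=10; u≡3, v≡7 (mod 8); ε(u)ε(v)=1·1, αω(v)=4·0, βω(u)=10·1; sum ≡ 1  ⇒  -1.
(a,b)_17: α=3, u≡11; β=2, v≡11 (mod 17); (11|17)=-1, (11|17)=-1; sign (−1)^0·-1^2·-1^3 = -1.
(a,b)_13: α=5, u≡8; β=3, v≡12 (mod 13); (8|13)=-1, (12|13)=+1; sign (−1)^0·-1^3·+1^5 = -1.
(a,b)_3: α=-2, u≡2; β=-6, v≡2 (mod 3); (2|3)=-1, (2|3)=-1; sign (−1)^0·-1^-6·-1^-2 = +1.
(a,b)_7: α=1, u≡1; β=3, v≡6 (mod 7); (1|7)=+1, (6|7)=-1; sign (−1)^1·+1^3·-1^1 = +1.
(a,b)_5: α=2, u≡2; β=2, v≡4 (mod 5); (2|5)=-1, (4|5)=+1; sign (−1)^0·-1^2·+1^2 = +1.
(a,b)_∞: sgn(1547)=+, sgn(-1729)=−, so +1.
Ram(1547, -1729) = {2, 13, 17, 19}; no ℚ_2-point on the conic.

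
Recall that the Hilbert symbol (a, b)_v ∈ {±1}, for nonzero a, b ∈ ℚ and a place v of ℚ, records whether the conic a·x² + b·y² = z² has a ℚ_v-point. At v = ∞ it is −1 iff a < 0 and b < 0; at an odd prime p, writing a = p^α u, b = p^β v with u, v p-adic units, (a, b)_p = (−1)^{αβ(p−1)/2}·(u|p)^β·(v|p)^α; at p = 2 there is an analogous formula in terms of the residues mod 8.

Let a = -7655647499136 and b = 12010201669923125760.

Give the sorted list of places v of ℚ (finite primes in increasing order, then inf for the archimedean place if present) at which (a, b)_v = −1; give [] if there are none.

[2, 7]

(a, b) ≡ (-494, 17290) mod (ℚ^×)²; places V = {2, 3, 5, 7, 13, 19, ∞}.
(a,b)_3: α=4, u≡1; β=6, v≡1 (mod 3); (1|3)=+1, (1|3)=+1; sign (−1)^0·+1^6·+1^4 = +1.
(a,b)_2: α=7, β=9; u≡1, v≡5 (mod 8); ε(u)ε(v)=0·0, αω(v)=7·1, βω(u)=9·0; sum ≡ 1  ⇒  -1.
(a,b)_5: α=0, u≡4; β=1, v≡2 (mod 5); (4|5)=+1, (2|5)=-1; sign (−1)^0·+1^1·-1^0 = +1.
(a,b)_∞: sgn(-494)=−, sgn(17290)=+, so +1.
(a,b)_19: α=3, u≡13; β=5, v≡9 (mod 19); (13|19)=-1, (9|19)=+1; sign (−1)^1·-1^5·+1^3 = +1.
(a,b)_13: α=3, u≡12; β=5, v≡12 (mod 13); (12|13)=+1, (12|13)=+1; sign (−1)^0·+1^5·+1^3 = +1.
(a,b)_7: α=2, u≡6; β=1, v≡6 (mod 7); (6|7)=-1, (6|7)=-1; sign (−1)^0·-1^1·-1^2 = -1.
(-494, 17290 / ℚ) ramifies at {2, 7}: a division algebra.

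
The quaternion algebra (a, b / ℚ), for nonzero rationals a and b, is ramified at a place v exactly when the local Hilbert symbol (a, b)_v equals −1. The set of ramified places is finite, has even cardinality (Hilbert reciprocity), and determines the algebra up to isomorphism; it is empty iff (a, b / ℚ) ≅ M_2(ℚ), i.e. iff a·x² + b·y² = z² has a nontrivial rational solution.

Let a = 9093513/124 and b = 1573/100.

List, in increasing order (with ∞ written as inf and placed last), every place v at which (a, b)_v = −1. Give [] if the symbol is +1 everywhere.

Mod squares: a ≡ 2329743, b ≡ 13. Check v ∈ {∞, 2, 3, 5, 11, 13, 31, 41, 47}.
v=13: a=13^1·(≡7), b=13^1·(≡12) mod 13; (7|13)=-1, (12|13)=+1; (−1)^{1·1·6}·(-1)^1·(+1)^1 = -1.
v=31: a=31^-1·(≡1), b=31^0·(≡21) mod 31; (1|31)=+1, (21|31)=-1; (−1)^{-1·0·15}·(+1)^0·(-1)^-1 = -1.
v=5: a=5^0·(≡2), b=5^-2·(≡2) mod 5; (2|5)=-1, (2|5)=-1; (−1)^{0·-2·2}·(-1)^-2·(-1)^0 = +1.
v=41: a=41^1·(≡24), b=41^0·(≡35) mod 41; (24|41)=-1, (35|41)=-1; (−1)^{1·0·20}·(-1)^0·(-1)^1 = -1.
v=47: a=47^1·(≡15), b=47^0·(≡35) mod 47; (15|47)=-1, (35|47)=-1; (−1)^{1·0·23}·(-1)^0·(-1)^1 = -1.
v=11: a=11^2·(≡4), b=11^2·(≡2) mod 11; (4|11)=+1, (2|11)=-1; (−1)^{2·2·5}·(+1)^2·(-1)^2 = +1.
v=3: a=3^1·(≡1), b=3^0·(≡1) mod 3; (1|3)=+1, (1|3)=+1; (−1)^{1·0·1}·(+1)^0·(+1)^1 = +1.
v=∞: 2329743 > 0 and 13 > 0  ⇒  (a,b)_∞ = +1.
v=2: v_2(a)=-2, v_2(b)=-2; units ≡ 7, 5 (mod 8); ε·ε+αω+βω = 1·0+-2·1+-2·0 ≡ 0  ⇒  (a,b)_2 = +1.
|Ram(2329743, 13)| = 4, even; anisotropic at {13, 31, 41, 47}.

[13, 31, 41, 47]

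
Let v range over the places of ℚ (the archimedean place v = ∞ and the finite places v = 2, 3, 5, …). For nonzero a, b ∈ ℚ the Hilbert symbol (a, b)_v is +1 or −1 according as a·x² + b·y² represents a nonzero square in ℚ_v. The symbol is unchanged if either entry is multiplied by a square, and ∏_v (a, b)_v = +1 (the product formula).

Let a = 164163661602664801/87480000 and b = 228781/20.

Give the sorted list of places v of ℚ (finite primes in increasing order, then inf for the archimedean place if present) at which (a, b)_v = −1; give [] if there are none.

Mod squares: a ≡ 3, b ≡ 23345. Check v ∈ {∞, 2, 3, 5, 7, 11, 23, 29}.
v=5: a=5^-4·(≡2), b=5^-1·(≡4) mod 5; (2|5)=-1, (4|5)=+1; (−1)^{-4·-1·2}·(-1)^-1·(+1)^-4 = -1.
v=2: v_2(a)=-6, v_2(b)=-2; units ≡ 3, 1 (mod 8); ε·ε+αω+βω = 1·0+-6·0+-2·1 ≡ 0  ⇒  (a,b)_2 = +1.
v=29: a=29^2·(≡14), b=29^1·(≡16) mod 29; (14|29)=-1, (16|29)=+1; (−1)^{2·1·14}·(-1)^1·(+1)^2 = -1.
v=3: a=3^-7·(≡1), b=3^0·(≡2) mod 3; (1|3)=+1, (2|3)=-1; (−1)^{-7·0·1}·(+1)^0·(-1)^-7 = -1.
v=11: a=11^2·(≡4), b=11^0·(≡4) mod 11; (4|11)=+1, (4|11)=+1; (−1)^{2·0·5}·(+1)^0·(+1)^2 = +1.
v=∞: 3 > 0 and 23345 > 0  ⇒  (a,b)_∞ = +1.
v=7: a=7^8·(≡3), b=7^3·(≡5) mod 7; (3|7)=-1, (5|7)=-1; (−1)^{8·3·3}·(-1)^3·(-1)^8 = -1.
v=23: a=23^4·(≡18), b=23^1·(≡4) mod 23; (18|23)=+1, (4|23)=+1; (−1)^{4·1·11}·(+1)^1·(+1)^4 = +1.
(3, 23345 / ℚ) ramifies at {3, 5, 7, 29}: a division algebra.

[3, 5, 7, 29]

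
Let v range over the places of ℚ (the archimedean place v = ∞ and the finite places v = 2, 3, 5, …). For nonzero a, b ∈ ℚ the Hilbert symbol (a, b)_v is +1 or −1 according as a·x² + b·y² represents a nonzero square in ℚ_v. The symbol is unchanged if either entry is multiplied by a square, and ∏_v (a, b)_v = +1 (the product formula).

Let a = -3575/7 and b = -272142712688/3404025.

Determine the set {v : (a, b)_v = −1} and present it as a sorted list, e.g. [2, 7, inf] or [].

[11, 13, 29, inf]

Mod squares: a ≡ -1001, b ≡ -5423. Check v ∈ {∞, 2, 3, 5, 7, 11, 13, 17, 23, 29, 41}.
v=∞: -1001 < 0 and -5423 < 0  ⇒  (a,b)_∞ = -1.
v=23: a=23^0·(≡15), b=23^2·(≡7) mod 23; (15|23)=-1, (7|23)=-1; (−1)^{0·2·11}·(-1)^2·(-1)^0 = +1.
v=3: a=3^0·(≡1), b=3^-4·(≡1) mod 3; (1|3)=+1, (1|3)=+1; (−1)^{0·-4·1}·(+1)^-4·(+1)^0 = +1.
v=29: a=29^0·(≡3), b=29^1·(≡25) mod 29; (3|29)=-1, (25|29)=+1; (−1)^{0·1·14}·(-1)^1·(+1)^0 = -1.
v=17: a=17^0·(≡9), b=17^1·(≡9) mod 17; (9|17)=+1, (9|17)=+1; (−1)^{0·1·8}·(+1)^1·(+1)^0 = +1.
v=7: a=7^-1·(≡2), b=7^2·(≡2) mod 7; (2|7)=+1, (2|7)=+1; (−1)^{-1·2·3}·(+1)^2·(+1)^-1 = +1.
v=5: a=5^2·(≡1), b=5^-2·(≡2) mod 5; (1|5)=+1, (2|5)=-1; (−1)^{2·-2·2}·(+1)^-2·(-1)^2 = +1.
v=2: v_2(a)=0, v_2(b)=4; units ≡ 7, 1 (mod 8); ε·ε+αω+βω = 1·0+0·0+4·0 ≡ 0  ⇒  (a,b)_2 = +1.
v=11: a=11^1·(≡7), b=11^3·(≡8) mod 11; (7|11)=-1, (8|11)=-1; (−1)^{1·3·5}·(-1)^3·(-1)^1 = -1.
v=41: a=41^0·(≡34), b=41^-2·(≡34) mod 41; (34|41)=-1, (34|41)=-1; (−1)^{0·-2·20}·(-1)^-2·(-1)^0 = +1.
v=13: a=13^1·(≡9), b=13^0·(≡11) mod 13; (9|13)=+1, (11|13)=-1; (−1)^{1·0·6}·(+1)^0·(-1)^1 = -1.
(-1001, -5423 / ℚ) ramifies at {11, 13, 29, ∞}: a division algebra.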